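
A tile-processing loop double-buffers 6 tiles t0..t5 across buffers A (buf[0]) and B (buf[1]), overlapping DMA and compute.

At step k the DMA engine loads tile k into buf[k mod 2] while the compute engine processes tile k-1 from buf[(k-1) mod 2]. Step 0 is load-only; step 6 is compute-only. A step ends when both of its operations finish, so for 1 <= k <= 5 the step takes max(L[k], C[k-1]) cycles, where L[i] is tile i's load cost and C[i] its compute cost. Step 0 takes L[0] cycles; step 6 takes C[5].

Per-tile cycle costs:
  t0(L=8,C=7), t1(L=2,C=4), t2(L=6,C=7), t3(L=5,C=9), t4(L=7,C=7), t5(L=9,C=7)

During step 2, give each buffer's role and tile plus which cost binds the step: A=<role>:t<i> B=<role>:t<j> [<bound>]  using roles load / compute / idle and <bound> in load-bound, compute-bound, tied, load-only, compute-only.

step 2: A=load:t2 B=compute:t1 [load-bound]

  0. 8=8c; end=8; A:t0 B:-
  1. max(2,7)=7c; end=15; A:t0 B:t1
  2. max(6,4)=6c; end=21; A:t2 B:t1
  3. max(5,7)=7c; end=28; A:t2 B:t3
  4. max(7,9)=9c; end=37; A:t4 B:t3
  5. max(9,7)=9c; end=46; A:t4 B:t5
  6. 7=7c; end=53; A:t4 B:t5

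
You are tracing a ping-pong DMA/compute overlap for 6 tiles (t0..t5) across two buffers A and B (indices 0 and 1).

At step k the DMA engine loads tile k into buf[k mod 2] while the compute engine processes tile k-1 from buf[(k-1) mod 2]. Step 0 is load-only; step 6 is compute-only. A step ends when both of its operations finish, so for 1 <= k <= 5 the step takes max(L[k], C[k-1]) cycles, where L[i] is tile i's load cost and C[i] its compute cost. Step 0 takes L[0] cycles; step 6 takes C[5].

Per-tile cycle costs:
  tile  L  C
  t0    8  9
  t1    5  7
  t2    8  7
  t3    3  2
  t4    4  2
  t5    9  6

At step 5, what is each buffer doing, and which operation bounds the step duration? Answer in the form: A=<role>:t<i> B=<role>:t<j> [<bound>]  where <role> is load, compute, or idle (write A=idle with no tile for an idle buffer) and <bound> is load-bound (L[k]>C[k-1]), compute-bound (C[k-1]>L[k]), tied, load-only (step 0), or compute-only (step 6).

k=0 load=t0/8c comp=- wait=8 total=8
k=1 load=t1/5c comp=t0/9c wait=9 total=17
k=2 load=t2/8c comp=t1/7c wait=8 total=25
k=3 load=t3/3c comp=t2/7c wait=7 total=32
k=4 load=t4/4c comp=t3/2c wait=4 total=36
k=5 load=t5/9c comp=t4/2c wait=9 total=45
k=6 load=- comp=t5/6c wait=6 total=51

step 5: A=compute:t4 B=load:t5 [load-bound]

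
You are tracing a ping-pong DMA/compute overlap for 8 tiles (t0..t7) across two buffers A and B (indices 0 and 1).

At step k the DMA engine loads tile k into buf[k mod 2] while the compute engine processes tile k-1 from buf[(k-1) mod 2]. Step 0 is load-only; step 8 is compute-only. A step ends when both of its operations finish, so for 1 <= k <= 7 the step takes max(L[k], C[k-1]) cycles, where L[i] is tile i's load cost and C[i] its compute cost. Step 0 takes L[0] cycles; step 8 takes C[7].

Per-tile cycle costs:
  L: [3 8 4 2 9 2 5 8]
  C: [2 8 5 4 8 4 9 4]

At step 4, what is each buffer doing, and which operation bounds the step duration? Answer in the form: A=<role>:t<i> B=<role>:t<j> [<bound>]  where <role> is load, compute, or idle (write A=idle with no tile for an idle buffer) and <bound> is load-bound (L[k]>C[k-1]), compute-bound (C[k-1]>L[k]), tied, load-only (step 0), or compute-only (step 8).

[0] DMA t0→A (3c) ∥ CU idle ⇒ 3c, clock 3
[1] DMA t1→B (8c) ∥ CU A:t0 (2c) ⇒ 8c, clock 11
[2] DMA t2→A (4c) ∥ CU B:t1 (8c) ⇒ 8c, clock 19
[3] DMA t3→B (2c) ∥ CU A:t2 (5c) ⇒ 5c, clock 24
[4] DMA t4→A (9c) ∥ CU B:t3 (4c) ⇒ 9c, clock 33
[5] DMA t5→B (2c) ∥ CU A:t4 (8c) ⇒ 8c, clock 41
[6] DMA t6→A (5c) ∥ CU B:t5 (4c) ⇒ 5c, clock 46
[7] DMA t7→B (8c) ∥ CU A:t6 (9c) ⇒ 9c, clock 55
[8] DMA idle ∥ CU B:t7 (4c) ⇒ 4c, clock 59

step 4: A=load:t4 B=compute:t3 [load-bound]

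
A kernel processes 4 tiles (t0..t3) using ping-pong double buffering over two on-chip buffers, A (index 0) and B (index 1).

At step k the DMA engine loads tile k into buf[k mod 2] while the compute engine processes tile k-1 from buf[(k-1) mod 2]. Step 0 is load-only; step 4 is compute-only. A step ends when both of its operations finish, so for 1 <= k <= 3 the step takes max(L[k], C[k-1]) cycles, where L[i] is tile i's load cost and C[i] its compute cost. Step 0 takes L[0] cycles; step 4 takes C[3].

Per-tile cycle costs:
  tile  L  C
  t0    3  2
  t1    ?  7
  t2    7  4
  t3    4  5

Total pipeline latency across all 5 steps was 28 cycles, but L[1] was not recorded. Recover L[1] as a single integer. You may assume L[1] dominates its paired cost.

step 0 = dur = L[0]=3 = 3
step 1 = dur = max(L[1]=?, C[0]=2) = L[1]  (unknown; binding)
step 2 = dur = max(L[2]=7, C[1]=7) = 7
step 3 = dur = max(L[3]=4, C[2]=4) = 4
step 4 = dur = C[3]=5 = 5
sum of known step durations = 19
dur[1] = total - known = 28 - 19 = 9
L[1] is the binding max in step 1, so L[1] = dur[1] = 9

L[1] = 9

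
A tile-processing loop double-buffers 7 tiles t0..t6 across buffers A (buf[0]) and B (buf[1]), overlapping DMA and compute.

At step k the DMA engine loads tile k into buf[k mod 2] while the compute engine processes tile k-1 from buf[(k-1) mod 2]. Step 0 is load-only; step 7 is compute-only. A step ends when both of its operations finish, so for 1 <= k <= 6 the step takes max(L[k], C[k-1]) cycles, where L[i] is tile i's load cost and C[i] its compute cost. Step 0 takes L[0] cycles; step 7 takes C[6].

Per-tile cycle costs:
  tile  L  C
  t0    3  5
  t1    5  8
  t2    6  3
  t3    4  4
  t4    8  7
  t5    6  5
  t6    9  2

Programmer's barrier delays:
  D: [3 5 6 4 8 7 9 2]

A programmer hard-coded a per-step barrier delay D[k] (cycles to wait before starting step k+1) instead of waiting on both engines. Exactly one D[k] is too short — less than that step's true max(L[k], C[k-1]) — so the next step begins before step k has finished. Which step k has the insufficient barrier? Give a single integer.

step 0: need L[0]=3 = 3; D[0]=3 ok
step 1: need max(L[1]=5,C[0]=5) = 5; D[1]=5 ok
step 2: need max(L[2]=6,C[1]=8) = 8; D[2]=6 SHORT
step 3: need max(L[3]=4,C[2]=3) = 4; D[3]=4 ok
step 4: need max(L[4]=8,C[3]=4) = 8; D[4]=8 ok
step 5: need max(L[5]=6,C[4]=7) = 7; D[5]=7 ok
step 6: need max(L[6]=9,C[5]=5) = 9; D[6]=9 ok
step 7: need C[6]=2 = 2; D[7]=2 ok

hazard at step 2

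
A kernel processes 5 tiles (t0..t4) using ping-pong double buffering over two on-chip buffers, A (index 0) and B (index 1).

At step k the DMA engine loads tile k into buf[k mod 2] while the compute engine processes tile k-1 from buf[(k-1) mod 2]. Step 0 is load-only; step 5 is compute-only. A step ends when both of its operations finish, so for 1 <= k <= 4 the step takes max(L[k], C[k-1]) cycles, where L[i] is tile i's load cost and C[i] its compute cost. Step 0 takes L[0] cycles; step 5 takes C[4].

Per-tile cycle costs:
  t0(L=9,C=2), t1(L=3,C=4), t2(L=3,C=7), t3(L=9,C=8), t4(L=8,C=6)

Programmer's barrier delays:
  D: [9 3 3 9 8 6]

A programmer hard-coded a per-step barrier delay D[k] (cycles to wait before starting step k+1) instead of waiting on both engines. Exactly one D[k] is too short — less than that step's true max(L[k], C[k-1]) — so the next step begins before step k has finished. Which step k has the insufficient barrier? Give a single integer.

[0] required=L[0]=9=9 vs D=9 ok
[1] required=max(L[1]=3,C[0]=2)=3 vs D=3 ok
[2] required=max(L[2]=3,C[1]=4)=4 vs D=3 SHORT
[3] required=max(L[3]=9,C[2]=7)=9 vs D=9 ok
[4] required=max(L[4]=8,C[3]=8)=8 vs D=8 ok
[5] required=C[4]=6=6 vs D=6 ok

hazard at step 2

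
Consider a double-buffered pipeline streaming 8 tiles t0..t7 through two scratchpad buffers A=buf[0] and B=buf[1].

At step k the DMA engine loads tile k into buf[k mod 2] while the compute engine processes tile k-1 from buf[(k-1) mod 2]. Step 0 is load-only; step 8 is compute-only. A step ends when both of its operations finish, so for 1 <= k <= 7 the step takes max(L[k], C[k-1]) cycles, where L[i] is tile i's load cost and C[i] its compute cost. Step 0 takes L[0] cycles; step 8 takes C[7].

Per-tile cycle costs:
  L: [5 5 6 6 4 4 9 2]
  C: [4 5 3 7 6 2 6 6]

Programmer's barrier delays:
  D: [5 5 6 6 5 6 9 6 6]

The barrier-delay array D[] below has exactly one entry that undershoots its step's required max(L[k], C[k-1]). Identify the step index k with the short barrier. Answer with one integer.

hazard at step 4

[0] required=L[0]=5=5 vs D=5 ok
[1] required=max(L[1]=5,C[0]=4)=5 vs D=5 ok
[2] required=max(L[2]=6,C[1]=5)=6 vs D=6 ok
[3] required=max(L[3]=6,C[2]=3)=6 vs D=6 ok
[4] required=max(L[4]=4,C[3]=7)=7 vs D=5 SHORT
[5] required=max(L[5]=4,C[4]=6)=6 vs D=6 ok
[6] required=max(L[6]=9,C[5]=2)=9 vs D=9 ok
[7] required=max(L[7]=2,C[6]=6)=6 vs D=6 ok
[8] required=C[7]=6=6 vs D=6 ok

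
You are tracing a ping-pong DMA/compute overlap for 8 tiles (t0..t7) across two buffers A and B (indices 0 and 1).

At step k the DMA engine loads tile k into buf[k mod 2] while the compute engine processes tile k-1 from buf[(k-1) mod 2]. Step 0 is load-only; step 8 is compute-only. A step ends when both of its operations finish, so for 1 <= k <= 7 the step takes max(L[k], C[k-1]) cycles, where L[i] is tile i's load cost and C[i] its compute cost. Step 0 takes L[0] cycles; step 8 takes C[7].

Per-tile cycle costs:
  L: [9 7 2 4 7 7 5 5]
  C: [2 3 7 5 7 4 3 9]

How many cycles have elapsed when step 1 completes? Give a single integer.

end_cycle[1] = 16

[0] DMA t0→A (9c) ∥ CU idle ⇒ 9c, clock 9
[1] DMA t1→B (7c) ∥ CU A:t0 (2c) ⇒ 7c, clock 16
[2] DMA t2→A (2c) ∥ CU B:t1 (3c) ⇒ 3c, clock 19
[3] DMA t3→B (4c) ∥ CU A:t2 (7c) ⇒ 7c, clock 26
[4] DMA t4→A (7c) ∥ CU B:t3 (5c) ⇒ 7c, clock 33
[5] DMA t5→B (7c) ∥ CU A:t4 (7c) ⇒ 7c, clock 40
[6] DMA t6→A (5c) ∥ CU B:t5 (4c) ⇒ 5c, clock 45
[7] DMA t7→B (5c) ∥ CU A:t6 (3c) ⇒ 5c, clock 50
[8] DMA idle ∥ CU B:t7 (9c) ⇒ 9c, clock 59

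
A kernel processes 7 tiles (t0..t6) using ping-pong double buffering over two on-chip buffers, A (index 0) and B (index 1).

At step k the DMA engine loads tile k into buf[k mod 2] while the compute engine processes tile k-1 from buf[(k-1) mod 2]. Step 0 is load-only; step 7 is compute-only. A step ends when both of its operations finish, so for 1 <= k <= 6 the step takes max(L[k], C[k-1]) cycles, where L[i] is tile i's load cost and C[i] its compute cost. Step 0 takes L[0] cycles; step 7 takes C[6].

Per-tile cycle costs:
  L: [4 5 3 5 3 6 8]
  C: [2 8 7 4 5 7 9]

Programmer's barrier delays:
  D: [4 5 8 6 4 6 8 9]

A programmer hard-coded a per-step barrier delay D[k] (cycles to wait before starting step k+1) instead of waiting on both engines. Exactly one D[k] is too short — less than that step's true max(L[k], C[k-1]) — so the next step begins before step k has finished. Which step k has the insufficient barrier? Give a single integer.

hazard at step 3

[0] required=L[0]=4=4 vs D=4 ok
[1] required=max(L[1]=5,C[0]=2)=5 vs D=5 ok
[2] required=max(L[2]=3,C[1]=8)=8 vs D=8 ok
[3] required=max(L[3]=5,C[2]=7)=7 vs D=6 SHORT
[4] required=max(L[4]=3,C[3]=4)=4 vs D=4 ok
[5] required=max(L[5]=6,C[4]=5)=6 vs D=6 ok
[6] required=max(L[6]=8,C[5]=7)=8 vs D=8 ok
[7] required=C[6]=9=9 vs D=9 ok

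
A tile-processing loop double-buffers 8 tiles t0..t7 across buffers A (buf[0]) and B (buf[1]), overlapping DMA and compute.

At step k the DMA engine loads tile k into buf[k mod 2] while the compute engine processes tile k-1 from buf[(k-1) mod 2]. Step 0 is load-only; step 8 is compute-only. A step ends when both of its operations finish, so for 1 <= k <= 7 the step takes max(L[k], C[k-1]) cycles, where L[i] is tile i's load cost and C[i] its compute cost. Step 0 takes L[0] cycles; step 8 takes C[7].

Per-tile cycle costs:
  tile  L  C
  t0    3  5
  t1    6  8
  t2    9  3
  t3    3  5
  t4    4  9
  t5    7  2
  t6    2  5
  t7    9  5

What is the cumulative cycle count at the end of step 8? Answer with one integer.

k=0 load=t0/3c comp=- wait=3 total=3
k=1 load=t1/6c comp=t0/5c wait=6 total=9
k=2 load=t2/9c comp=t1/8c wait=9 total=18
k=3 load=t3/3c comp=t2/3c wait=3 total=21
k=4 load=t4/4c comp=t3/5c wait=5 total=26
k=5 load=t5/7c comp=t4/9c wait=9 total=35
k=6 load=t6/2c comp=t5/2c wait=2 total=37
k=7 load=t7/9c comp=t6/5c wait=9 total=46
k=8 load=- comp=t7/5c wait=5 total=51

end_cycle[8] = 51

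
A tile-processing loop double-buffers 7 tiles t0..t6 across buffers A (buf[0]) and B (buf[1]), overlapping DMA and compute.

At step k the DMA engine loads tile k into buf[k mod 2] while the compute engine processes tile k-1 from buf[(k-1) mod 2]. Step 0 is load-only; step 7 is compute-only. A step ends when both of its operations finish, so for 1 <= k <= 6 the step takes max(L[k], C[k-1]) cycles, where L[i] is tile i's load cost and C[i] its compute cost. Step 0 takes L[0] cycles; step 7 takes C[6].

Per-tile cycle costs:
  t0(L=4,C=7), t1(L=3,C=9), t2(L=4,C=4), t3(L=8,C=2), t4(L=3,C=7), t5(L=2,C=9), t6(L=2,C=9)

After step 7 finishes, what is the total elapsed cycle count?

end_cycle[7] = 56

k=0 load=t0/4c comp=- wait=4 total=4
k=1 load=t1/3c comp=t0/7c wait=7 total=11
k=2 load=t2/4c comp=t1/9c wait=9 total=20
k=3 load=t3/8c comp=t2/4c wait=8 total=28
k=4 load=t4/3c comp=t3/2c wait=3 total=31
k=5 load=t5/2c comp=t4/7c wait=7 total=38
k=6 load=t6/2c comp=t5/9c wait=9 total=47
k=7 load=- comp=t6/9c wait=9 total=56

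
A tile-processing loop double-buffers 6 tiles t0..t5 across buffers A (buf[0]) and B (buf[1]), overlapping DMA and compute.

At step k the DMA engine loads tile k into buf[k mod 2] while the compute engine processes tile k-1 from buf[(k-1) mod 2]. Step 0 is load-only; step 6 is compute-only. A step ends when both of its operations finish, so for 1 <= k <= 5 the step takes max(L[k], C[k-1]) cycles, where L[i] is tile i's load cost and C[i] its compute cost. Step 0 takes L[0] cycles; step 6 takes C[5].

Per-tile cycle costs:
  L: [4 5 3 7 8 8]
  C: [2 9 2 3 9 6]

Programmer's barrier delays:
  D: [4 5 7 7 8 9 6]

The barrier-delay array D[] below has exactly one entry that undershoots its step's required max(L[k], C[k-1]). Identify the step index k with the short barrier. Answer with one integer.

hazard at step 2

[0] required=L[0]=4=4 vs D=4 ok
[1] required=max(L[1]=5,C[0]=2)=5 vs D=5 ok
[2] required=max(L[2]=3,C[1]=9)=9 vs D=7 SHORT
[3] required=max(L[3]=7,C[2]=2)=7 vs D=7 ok
[4] required=max(L[4]=8,C[3]=3)=8 vs D=8 ok
[5] required=max(L[5]=8,C[4]=9)=9 vs D=9 ok
[6] required=C[5]=6=6 vs D=6 ok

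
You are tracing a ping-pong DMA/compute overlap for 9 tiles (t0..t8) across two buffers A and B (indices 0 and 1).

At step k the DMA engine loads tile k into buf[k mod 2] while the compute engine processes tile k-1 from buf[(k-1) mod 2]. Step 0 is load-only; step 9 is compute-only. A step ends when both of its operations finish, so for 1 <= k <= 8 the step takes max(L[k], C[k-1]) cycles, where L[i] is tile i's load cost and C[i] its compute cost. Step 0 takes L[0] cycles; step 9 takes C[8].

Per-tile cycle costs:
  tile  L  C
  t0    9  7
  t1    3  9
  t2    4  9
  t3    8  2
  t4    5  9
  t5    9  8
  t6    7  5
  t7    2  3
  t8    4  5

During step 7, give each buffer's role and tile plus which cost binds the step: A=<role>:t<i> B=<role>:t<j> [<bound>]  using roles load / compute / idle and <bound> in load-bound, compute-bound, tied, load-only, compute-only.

k=0 load=t0/9c comp=- wait=9 total=9
k=1 load=t1/3c comp=t0/7c wait=7 total=16
k=2 load=t2/4c comp=t1/9c wait=9 total=25
k=3 load=t3/8c comp=t2/9c wait=9 total=34
k=4 load=t4/5c comp=t3/2c wait=5 total=39
k=5 load=t5/9c comp=t4/9c wait=9 total=48
k=6 load=t6/7c comp=t5/8c wait=8 total=56
k=7 load=t7/2c comp=t6/5c wait=5 total=61
k=8 load=t8/4c comp=t7/3c wait=4 total=65
k=9 load=- comp=t8/5c wait=5 total=70

step 7: A=compute:t6 B=load:t7 [compute-bound]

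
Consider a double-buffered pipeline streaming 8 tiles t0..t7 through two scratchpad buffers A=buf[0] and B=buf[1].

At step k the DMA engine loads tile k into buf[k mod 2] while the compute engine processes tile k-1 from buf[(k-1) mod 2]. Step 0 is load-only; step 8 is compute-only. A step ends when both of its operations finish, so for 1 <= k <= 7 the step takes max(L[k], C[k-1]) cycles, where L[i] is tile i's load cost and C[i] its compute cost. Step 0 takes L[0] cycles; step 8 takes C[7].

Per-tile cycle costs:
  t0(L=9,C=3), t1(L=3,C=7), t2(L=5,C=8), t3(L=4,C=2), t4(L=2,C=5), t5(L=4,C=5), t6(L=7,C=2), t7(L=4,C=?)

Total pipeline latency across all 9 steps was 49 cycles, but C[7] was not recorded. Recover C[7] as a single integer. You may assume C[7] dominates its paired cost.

C[7] = 4

step 0: dur = L[0]=9 = 9
step 1: dur = max(L[1]=3, C[0]=3) = 3
step 2: dur = max(L[2]=5, C[1]=7) = 7
step 3: dur = max(L[3]=4, C[2]=8) = 8
step 4: dur = max(L[4]=2, C[3]=2) = 2
step 5: dur = max(L[5]=4, C[4]=5) = 5
step 6: dur = max(L[6]=7, C[5]=5) = 7
step 7: dur = max(L[7]=4, C[6]=2) = 4
step 8: dur = C[7]=? = C[7]  (unknown; binding)
sum of known step durations = 45
dur[8] = total - known = 49 - 45 = 4
C[7] is the binding max in step 8, so C[7] = dur[8] = 4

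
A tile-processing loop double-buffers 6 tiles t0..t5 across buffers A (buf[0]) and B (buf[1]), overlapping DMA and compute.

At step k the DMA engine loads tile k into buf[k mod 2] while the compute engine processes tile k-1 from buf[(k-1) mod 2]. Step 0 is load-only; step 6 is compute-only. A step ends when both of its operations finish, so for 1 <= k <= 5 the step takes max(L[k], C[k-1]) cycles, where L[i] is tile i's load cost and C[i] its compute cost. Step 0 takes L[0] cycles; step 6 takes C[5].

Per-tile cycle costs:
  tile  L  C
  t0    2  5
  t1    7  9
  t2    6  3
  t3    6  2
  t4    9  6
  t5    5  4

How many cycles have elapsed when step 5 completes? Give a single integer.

end_cycle[5] = 39

k=0 load=t0/2c comp=- wait=2 total=2
k=1 load=t1/7c comp=t0/5c wait=7 total=9
k=2 load=t2/6c comp=t1/9c wait=9 total=18
k=3 load=t3/6c comp=t2/3c wait=6 total=24
k=4 load=t4/9c comp=t3/2c wait=9 total=33
k=5 load=t5/5c comp=t4/6c wait=6 total=39
k=6 load=- comp=t5/4c wait=4 total=43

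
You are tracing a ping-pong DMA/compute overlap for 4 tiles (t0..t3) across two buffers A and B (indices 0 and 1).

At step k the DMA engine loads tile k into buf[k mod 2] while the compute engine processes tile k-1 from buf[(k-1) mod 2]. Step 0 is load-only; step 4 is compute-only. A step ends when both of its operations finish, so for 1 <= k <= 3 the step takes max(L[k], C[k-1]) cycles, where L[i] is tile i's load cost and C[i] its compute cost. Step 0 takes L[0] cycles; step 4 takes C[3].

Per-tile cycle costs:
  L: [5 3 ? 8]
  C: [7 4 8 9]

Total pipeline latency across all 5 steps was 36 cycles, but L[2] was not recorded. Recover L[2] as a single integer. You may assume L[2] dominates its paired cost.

step 0 = dur = L[0]=5 = 5
step 1 = dur = max(L[1]=3, C[0]=7) = 7
step 2 = dur = max(L[2]=?, C[1]=4) = L[2]  (unknown; binding)
step 3 = dur = max(L[3]=8, C[2]=8) = 8
step 4 = dur = C[3]=9 = 9
sum of known step durations = 29
dur[2] = total - known = 36 - 29 = 7
L[2] is the binding max in step 2, so L[2] = dur[2] = 7

L[2] = 7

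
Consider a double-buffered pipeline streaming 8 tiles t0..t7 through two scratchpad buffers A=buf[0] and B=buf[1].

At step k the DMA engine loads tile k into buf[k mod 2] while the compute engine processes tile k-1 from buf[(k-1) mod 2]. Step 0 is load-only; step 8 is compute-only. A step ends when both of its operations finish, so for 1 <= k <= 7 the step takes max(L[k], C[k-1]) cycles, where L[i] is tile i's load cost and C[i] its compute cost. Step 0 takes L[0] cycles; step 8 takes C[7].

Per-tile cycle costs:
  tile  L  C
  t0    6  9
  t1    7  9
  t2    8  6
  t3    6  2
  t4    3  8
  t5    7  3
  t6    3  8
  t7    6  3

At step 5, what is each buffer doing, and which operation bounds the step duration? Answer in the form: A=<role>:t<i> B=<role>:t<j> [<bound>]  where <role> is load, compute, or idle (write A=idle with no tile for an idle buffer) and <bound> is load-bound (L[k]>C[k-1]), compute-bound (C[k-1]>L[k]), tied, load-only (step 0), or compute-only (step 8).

step 5: A=compute:t4 B=load:t5 [compute-bound]

[0] DMA t0→A (6c) ∥ CU idle ⇒ 6c, clock 6
[1] DMA t1→B (7c) ∥ CU A:t0 (9c) ⇒ 9c, clock 15
[2] DMA t2→A (8c) ∥ CU B:t1 (9c) ⇒ 9c, clock 24
[3] DMA t3→B (6c) ∥ CU A:t2 (6c) ⇒ 6c, clock 30
[4] DMA t4→A (3c) ∥ CU B:t3 (2c) ⇒ 3c, clock 33
[5] DMA t5→B (7c) ∥ CU A:t4 (8c) ⇒ 8c, clock 41
[6] DMA t6→A (3c) ∥ CU B:t5 (3c) ⇒ 3c, clock 44
[7] DMA t7→B (6c) ∥ CU A:t6 (8c) ⇒ 8c, clock 52
[8] DMA idle ∥ CU B:t7 (3c) ⇒ 3c, clock 55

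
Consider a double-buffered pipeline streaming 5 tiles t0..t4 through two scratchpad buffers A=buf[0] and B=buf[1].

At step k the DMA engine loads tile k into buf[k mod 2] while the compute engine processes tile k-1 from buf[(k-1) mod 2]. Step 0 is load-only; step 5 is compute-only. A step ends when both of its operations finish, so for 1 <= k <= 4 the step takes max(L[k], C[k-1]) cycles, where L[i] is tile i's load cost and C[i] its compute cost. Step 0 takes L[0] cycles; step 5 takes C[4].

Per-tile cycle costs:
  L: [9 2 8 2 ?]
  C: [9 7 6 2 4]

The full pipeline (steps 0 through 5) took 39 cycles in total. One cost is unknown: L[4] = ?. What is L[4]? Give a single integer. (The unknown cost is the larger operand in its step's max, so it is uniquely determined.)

L[4] = 3

step 0 | dur = L[0]=9 = 9
step 1 | dur = max(L[1]=2, C[0]=9) = 9
step 2 | dur = max(L[2]=8, C[1]=7) = 8
step 3 | dur = max(L[3]=2, C[2]=6) = 6
step 4 | dur = max(L[4]=?, C[3]=2) = L[4]  (unknown; binding)
step 5 | dur = C[4]=4 = 4
sum of known step durations = 36
dur[4] = total - known = 39 - 36 = 3
L[4] is the binding max in step 4, so L[4] = dur[4] = 3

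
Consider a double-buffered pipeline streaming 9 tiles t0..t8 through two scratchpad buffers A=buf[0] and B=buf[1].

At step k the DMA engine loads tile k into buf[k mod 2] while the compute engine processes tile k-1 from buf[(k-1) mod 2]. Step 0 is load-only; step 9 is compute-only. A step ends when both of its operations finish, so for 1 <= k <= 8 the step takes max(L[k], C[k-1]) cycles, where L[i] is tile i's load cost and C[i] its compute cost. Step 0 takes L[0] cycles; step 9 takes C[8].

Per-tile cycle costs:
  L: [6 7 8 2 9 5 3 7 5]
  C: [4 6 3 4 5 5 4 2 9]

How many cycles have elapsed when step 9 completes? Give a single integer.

end_cycle[9] = 64

k=0 load=t0/6c comp=- wait=6 total=6
k=1 load=t1/7c comp=t0/4c wait=7 total=13
k=2 load=t2/8c comp=t1/6c wait=8 total=21
k=3 load=t3/2c comp=t2/3c wait=3 total=24
k=4 load=t4/9c comp=t3/4c wait=9 total=33
k=5 load=t5/5c comp=t4/5c wait=5 total=38
k=6 load=t6/3c comp=t5/5c wait=5 total=43
k=7 load=t7/7c comp=t6/4c wait=7 total=50
k=8 load=t8/5c comp=t7/2c wait=5 total=55
k=9 load=- comp=t8/9c wait=9 total=64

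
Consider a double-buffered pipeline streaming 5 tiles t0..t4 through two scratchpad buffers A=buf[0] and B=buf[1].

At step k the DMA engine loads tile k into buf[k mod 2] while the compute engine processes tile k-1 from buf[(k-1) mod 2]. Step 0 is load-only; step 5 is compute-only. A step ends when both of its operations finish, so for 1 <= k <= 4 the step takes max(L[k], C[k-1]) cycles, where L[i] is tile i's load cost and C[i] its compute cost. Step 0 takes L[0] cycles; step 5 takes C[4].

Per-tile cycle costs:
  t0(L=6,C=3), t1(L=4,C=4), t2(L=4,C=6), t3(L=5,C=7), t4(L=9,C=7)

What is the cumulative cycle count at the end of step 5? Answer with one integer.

  0. 6=6c; end=6; A:t0 B:-
  1. max(4,3)=4c; end=10; A:t0 B:t1
  2. max(4,4)=4c; end=14; A:t2 B:t1
  3. max(5,6)=6c; end=20; A:t2 B:t3
  4. max(9,7)=9c; end=29; A:t4 B:t3
  5. 7=7c; end=36; A:t4 B:t3

end_cycle[5] = 36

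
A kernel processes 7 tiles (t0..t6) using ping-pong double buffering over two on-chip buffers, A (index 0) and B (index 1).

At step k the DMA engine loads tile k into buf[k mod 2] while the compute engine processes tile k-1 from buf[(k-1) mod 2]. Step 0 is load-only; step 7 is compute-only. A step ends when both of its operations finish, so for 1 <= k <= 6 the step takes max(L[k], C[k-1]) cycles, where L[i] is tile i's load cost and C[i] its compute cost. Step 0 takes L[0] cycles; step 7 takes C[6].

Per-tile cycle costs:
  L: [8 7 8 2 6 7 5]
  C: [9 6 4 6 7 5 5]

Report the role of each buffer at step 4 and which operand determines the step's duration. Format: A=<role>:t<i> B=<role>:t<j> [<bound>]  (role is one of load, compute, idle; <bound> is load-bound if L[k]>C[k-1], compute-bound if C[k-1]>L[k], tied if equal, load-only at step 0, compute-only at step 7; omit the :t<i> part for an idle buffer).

step 4: A=load:t4 B=compute:t3 [tied]

  0. 8=8c; end=8; A:t0 B:-
  1. max(7,9)=9c; end=17; A:t0 B:t1
  2. max(8,6)=8c; end=25; A:t2 B:t1
  3. max(2,4)=4c; end=29; A:t2 B:t3
  4. max(6,6)=6c; end=35; A:t4 B:t3
  5. max(7,7)=7c; end=42; A:t4 B:t5
  6. max(5,5)=5c; end=47; A:t6 B:t5
  7. 5=5c; end=52; A:t6 B:t5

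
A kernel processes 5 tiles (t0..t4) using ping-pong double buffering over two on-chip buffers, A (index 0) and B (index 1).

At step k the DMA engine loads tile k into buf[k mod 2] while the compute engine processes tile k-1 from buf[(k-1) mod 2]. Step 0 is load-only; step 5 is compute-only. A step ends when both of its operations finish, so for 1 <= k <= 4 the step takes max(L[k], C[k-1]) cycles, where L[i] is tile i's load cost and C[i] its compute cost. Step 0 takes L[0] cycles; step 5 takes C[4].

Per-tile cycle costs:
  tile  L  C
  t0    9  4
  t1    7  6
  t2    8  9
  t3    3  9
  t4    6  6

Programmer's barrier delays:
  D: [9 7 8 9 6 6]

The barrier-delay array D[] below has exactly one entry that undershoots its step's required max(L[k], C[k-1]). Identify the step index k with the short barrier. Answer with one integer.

step 0: need L[0]=9 = 9; D[0]=9 ok
step 1: need max(L[1]=7,C[0]=4) = 7; D[1]=7 ok
step 2: need max(L[2]=8,C[1]=6) = 8; D[2]=8 ok
step 3: need max(L[3]=3,C[2]=9) = 9; D[3]=9 ok
step 4: need max(L[4]=6,C[3]=9) = 9; D[4]=6 SHORT
step 5: need C[4]=6 = 6; D[5]=6 ok

hazard at step 4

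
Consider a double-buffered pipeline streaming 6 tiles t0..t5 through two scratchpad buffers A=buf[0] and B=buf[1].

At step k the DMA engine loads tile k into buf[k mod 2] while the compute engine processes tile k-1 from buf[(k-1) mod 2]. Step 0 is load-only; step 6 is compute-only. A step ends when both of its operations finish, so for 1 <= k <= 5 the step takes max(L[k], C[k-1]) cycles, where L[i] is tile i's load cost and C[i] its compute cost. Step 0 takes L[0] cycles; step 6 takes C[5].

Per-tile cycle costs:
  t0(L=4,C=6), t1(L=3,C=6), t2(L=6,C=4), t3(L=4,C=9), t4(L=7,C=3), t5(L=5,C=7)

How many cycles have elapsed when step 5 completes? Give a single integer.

k=0 load=t0/4c comp=- wait=4 total=4
k=1 load=t1/3c comp=t0/6c wait=6 total=10
k=2 load=t2/6c comp=t1/6c wait=6 total=16
k=3 load=t3/4c comp=t2/4c wait=4 total=20
k=4 load=t4/7c comp=t3/9c wait=9 total=29
k=5 load=t5/5c comp=t4/3c wait=5 total=34
k=6 load=- comp=t5/7c wait=7 total=41

end_cycle[5] = 34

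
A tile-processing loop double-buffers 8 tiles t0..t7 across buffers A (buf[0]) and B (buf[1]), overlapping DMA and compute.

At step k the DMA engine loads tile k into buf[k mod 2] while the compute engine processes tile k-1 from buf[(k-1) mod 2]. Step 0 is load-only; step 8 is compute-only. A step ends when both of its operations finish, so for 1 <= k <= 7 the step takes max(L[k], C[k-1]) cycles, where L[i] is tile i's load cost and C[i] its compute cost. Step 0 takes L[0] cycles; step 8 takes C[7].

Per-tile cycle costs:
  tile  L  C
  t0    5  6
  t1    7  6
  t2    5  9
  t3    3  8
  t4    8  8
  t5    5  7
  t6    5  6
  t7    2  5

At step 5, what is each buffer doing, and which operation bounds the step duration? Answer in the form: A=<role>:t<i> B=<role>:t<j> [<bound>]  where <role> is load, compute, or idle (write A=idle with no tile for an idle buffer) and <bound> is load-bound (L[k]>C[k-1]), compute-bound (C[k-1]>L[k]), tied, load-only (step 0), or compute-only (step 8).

step 5: A=compute:t4 B=load:t5 [compute-bound]

step 0: L[0]=5 → dur=5, Σ=5 | A=load:t0 B=idle [load-only]
step 1: L[1]=7 C[0]=6 → dur=7, Σ=12 | A=compute:t0 B=load:t1 [load-bound]
step 2: L[2]=5 C[1]=6 → dur=6, Σ=18 | A=load:t2 B=compute:t1 [compute-bound]
step 3: L[3]=3 C[2]=9 → dur=9, Σ=27 | A=compute:t2 B=load:t3 [compute-bound]
step 4: L[4]=8 C[3]=8 → dur=8, Σ=35 | A=load:t4 B=compute:t3 [tied]
step 5: L[5]=5 C[4]=8 → dur=8, Σ=43 | A=compute:t4 B=load:t5 [compute-bound]
step 6: L[6]=5 C[5]=7 → dur=7, Σ=50 | A=load:t6 B=compute:t5 [compute-bound]
step 7: L[7]=2 C[6]=6 → dur=6, Σ=56 | A=compute:t6 B=load:t7 [compute-bound]
step 8: C[7]=5 → dur=5, Σ=61 | A=idle B=compute:t7 [compute-only]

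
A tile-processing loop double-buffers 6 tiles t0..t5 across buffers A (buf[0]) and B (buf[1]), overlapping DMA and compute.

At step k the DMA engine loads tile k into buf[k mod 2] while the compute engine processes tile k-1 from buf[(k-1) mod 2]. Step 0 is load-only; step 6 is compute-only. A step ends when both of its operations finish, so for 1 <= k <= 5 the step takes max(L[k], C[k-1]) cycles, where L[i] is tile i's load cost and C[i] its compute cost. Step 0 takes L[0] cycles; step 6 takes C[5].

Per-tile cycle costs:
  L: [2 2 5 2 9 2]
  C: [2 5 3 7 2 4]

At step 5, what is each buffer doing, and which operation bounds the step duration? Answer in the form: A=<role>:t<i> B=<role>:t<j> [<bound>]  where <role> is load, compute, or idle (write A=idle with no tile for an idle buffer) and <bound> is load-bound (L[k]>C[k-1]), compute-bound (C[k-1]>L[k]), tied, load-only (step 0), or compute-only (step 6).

step 5: A=compute:t4 B=load:t5 [tied]

[0] DMA t0→A (2c) ∥ CU idle ⇒ 2c, clock 2
[1] DMA t1→B (2c) ∥ CU A:t0 (2c) ⇒ 2c, clock 4
[2] DMA t2→A (5c) ∥ CU B:t1 (5c) ⇒ 5c, clock 9
[3] DMA t3→B (2c) ∥ CU A:t2 (3c) ⇒ 3c, clock 12
[4] DMA t4→A (9c) ∥ CU B:t3 (7c) ⇒ 9c, clock 21
[5] DMA t5→B (2c) ∥ CU A:t4 (2c) ⇒ 2c, clock 23
[6] DMA idle ∥ CU B:t5 (4c) ⇒ 4c, clock 27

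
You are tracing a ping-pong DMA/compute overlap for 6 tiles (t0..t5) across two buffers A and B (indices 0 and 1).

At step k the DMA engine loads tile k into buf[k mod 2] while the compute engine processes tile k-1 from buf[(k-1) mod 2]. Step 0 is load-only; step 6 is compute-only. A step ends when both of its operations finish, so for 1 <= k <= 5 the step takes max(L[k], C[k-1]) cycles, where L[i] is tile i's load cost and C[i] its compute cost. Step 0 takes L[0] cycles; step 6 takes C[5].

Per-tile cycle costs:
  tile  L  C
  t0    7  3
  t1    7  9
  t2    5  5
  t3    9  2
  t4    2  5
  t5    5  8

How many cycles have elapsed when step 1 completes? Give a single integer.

k=0 load=t0/7c comp=- wait=7 total=7
k=1 load=t1/7c comp=t0/3c wait=7 total=14
k=2 load=t2/5c comp=t1/9c wait=9 total=23
k=3 load=t3/9c comp=t2/5c wait=9 total=32
k=4 load=t4/2c comp=t3/2c wait=2 total=34
k=5 load=t5/5c comp=t4/5c wait=5 total=39
k=6 load=- comp=t5/8c wait=8 total=47

end_cycle[1] = 14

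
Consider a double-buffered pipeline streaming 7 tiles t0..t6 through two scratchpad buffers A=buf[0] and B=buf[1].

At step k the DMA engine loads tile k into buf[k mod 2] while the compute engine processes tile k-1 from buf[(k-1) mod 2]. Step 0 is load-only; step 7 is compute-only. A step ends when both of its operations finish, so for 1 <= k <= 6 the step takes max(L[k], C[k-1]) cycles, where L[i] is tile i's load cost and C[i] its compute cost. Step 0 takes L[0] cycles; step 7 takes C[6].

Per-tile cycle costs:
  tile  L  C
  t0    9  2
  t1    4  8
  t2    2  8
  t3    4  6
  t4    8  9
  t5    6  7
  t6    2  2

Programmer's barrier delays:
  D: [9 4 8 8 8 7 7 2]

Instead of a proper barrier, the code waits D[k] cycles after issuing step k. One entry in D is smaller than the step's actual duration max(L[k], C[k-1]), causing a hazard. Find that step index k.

k=0 barrier L[0]=9→9c, D[0]=9 ok
k=1 barrier max(L[1]=4,C[0]=2)→4c, D[1]=4 ok
k=2 barrier max(L[2]=2,C[1]=8)→8c, D[2]=8 ok
k=3 barrier max(L[3]=4,C[2]=8)→8c, D[3]=8 ok
k=4 barrier max(L[4]=8,C[3]=6)→8c, D[4]=8 ok
k=5 barrier max(L[5]=6,C[4]=9)→9c, D[5]=7 SHORT
k=6 barrier max(L[6]=2,C[5]=7)→7c, D[6]=7 ok
k=7 barrier C[6]=2→2c, D[7]=2 ok

hazard at step 5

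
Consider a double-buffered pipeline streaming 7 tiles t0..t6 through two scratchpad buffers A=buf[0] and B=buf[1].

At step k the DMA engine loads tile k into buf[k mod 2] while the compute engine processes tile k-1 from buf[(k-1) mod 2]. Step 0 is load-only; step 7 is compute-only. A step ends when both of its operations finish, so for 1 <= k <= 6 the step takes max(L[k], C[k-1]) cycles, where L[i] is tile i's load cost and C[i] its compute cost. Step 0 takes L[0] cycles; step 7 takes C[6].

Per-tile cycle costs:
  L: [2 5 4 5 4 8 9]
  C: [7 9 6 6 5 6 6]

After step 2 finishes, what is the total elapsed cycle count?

  0. 2=2c; end=2; A:t0 B:-
  1. max(5,7)=7c; end=9; A:t0 B:t1
  2. max(4,9)=9c; end=18; A:t2 B:t1
  3. max(5,6)=6c; end=24; A:t2 B:t3
  4. max(4,6)=6c; end=30; A:t4 B:t3
  5. max(8,5)=8c; end=38; A:t4 B:t5
  6. max(9,6)=9c; end=47; A:t6 B:t5
  7. 6=6c; end=53; A:t6 B:t5

end_cycle[2] = 18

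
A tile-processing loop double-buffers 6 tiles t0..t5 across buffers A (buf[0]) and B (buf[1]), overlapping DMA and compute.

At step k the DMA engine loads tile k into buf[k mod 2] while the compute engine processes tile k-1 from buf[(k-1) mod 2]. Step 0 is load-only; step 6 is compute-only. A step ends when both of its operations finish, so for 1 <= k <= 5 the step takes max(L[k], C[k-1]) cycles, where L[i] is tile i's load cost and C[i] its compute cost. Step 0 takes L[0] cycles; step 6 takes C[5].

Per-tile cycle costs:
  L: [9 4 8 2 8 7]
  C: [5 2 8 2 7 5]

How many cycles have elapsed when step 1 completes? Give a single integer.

  0. 9=9c; end=9; A:t0 B:-
  1. max(4,5)=5c; end=14; A:t0 B:t1
  2. max(8,2)=8c; end=22; A:t2 B:t1
  3. max(2,8)=8c; end=30; A:t2 B:t3
  4. max(8,2)=8c; end=38; A:t4 B:t3
  5. max(7,7)=7c; end=45; A:t4 B:t5
  6. 5=5c; end=50; A:t4 B:t5

end_cycle[1] = 14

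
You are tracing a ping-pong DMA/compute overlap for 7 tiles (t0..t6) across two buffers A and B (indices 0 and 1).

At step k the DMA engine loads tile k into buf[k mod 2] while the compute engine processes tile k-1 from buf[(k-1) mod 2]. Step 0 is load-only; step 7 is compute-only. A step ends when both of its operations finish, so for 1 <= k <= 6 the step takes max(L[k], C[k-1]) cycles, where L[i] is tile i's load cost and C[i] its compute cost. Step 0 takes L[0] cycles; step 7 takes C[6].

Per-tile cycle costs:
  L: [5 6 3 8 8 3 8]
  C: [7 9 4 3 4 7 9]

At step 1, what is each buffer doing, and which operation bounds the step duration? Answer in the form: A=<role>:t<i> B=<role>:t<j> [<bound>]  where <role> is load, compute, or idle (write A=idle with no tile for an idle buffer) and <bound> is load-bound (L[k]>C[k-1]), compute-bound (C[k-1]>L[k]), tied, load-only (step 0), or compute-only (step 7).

step 1: A=compute:t0 B=load:t1 [compute-bound]

step 0: L[0]=5 → dur=5, Σ=5 | A=load:t0 B=idle [load-only]
step 1: L[1]=6 C[0]=7 → dur=7, Σ=12 | A=compute:t0 B=load:t1 [compute-bound]
step 2: L[2]=3 C[1]=9 → dur=9, Σ=21 | A=load:t2 B=compute:t1 [compute-bound]
step 3: L[3]=8 C[2]=4 → dur=8, Σ=29 | A=compute:t2 B=load:t3 [load-bound]
step 4: L[4]=8 C[3]=3 → dur=8, Σ=37 | A=load:t4 B=compute:t3 [load-bound]
step 5: L[5]=3 C[4]=4 → dur=4, Σ=41 | A=compute:t4 B=load:t5 [compute-bound]
step 6: L[6]=8 C[5]=7 → dur=8, Σ=49 | A=load:t6 B=compute:t5 [load-bound]
step 7: C[6]=9 → dur=9, Σ=58 | A=compute:t6 B=idle [compute-only]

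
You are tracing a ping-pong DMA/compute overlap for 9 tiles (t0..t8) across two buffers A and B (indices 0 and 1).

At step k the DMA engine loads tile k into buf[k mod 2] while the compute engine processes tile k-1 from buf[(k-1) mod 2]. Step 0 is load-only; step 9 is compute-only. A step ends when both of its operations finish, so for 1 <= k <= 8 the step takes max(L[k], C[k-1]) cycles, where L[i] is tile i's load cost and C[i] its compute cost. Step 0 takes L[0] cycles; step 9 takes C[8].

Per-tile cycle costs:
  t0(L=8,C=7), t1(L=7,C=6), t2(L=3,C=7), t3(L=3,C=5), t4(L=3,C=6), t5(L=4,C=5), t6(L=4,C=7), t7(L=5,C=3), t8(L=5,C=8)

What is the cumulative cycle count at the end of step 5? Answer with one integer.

step 0: L[0]=8 → dur=8, Σ=8 | A=load:t0 B=idle [load-only]
step 1: L[1]=7 C[0]=7 → dur=7, Σ=15 | A=compute:t0 B=load:t1 [tied]
step 2: L[2]=3 C[1]=6 → dur=6, Σ=21 | A=load:t2 B=compute:t1 [compute-bound]
step 3: L[3]=3 C[2]=7 → dur=7, Σ=28 | A=compute:t2 B=load:t3 [compute-bound]
step 4: L[4]=3 C[3]=5 → dur=5, Σ=33 | A=load:t4 B=compute:t3 [compute-bound]
step 5: L[5]=4 C[4]=6 → dur=6, Σ=39 | A=compute:t4 B=load:t5 [compute-bound]
step 6: L[6]=4 C[5]=5 → dur=5, Σ=44 | A=load:t6 B=compute:t5 [compute-bound]
step 7: L[7]=5 C[6]=7 → dur=7, Σ=51 | A=compute:t6 B=load:t7 [compute-bound]
step 8: L[8]=5 C[7]=3 → dur=5, Σ=56 | A=load:t8 B=compute:t7 [load-bound]
step 9: C[8]=8 → dur=8, Σ=64 | A=compute:t8 B=idle [compute-only]

end_cycle[5] = 39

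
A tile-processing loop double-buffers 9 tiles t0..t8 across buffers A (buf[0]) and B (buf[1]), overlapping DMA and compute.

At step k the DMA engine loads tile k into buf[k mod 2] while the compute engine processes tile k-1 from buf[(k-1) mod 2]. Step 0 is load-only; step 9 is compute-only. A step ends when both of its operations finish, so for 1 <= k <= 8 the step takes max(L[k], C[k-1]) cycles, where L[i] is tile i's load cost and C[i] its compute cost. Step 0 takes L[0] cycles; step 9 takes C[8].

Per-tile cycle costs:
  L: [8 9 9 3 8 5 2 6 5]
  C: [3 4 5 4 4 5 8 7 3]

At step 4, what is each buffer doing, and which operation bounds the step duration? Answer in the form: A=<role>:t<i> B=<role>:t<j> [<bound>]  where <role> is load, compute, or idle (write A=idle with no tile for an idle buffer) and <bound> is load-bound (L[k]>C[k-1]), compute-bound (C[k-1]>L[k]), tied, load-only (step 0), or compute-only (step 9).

step 4: A=load:t4 B=compute:t3 [load-bound]

[0] DMA t0→A (8c) ∥ CU idle ⇒ 8c, clock 8
[1] DMA t1→B (9c) ∥ CU A:t0 (3c) ⇒ 9c, clock 17
[2] DMA t2→A (9c) ∥ CU B:t1 (4c) ⇒ 9c, clock 26
[3] DMA t3→B (3c) ∥ CU A:t2 (5c) ⇒ 5c, clock 31
[4] DMA t4→A (8c) ∥ CU B:t3 (4c) ⇒ 8c, clock 39
[5] DMA t5→B (5c) ∥ CU A:t4 (4c) ⇒ 5c, clock 44
[6] DMA t6→A (2c) ∥ CU B:t5 (5c) ⇒ 5c, clock 49
[7] DMA t7→B (6c) ∥ CU A:t6 (8c) ⇒ 8c, clock 57
[8] DMA t8→A (5c) ∥ CU B:t7 (7c) ⇒ 7c, clock 64
[9] DMA idle ∥ CU A:t8 (3c) ⇒ 3c, clock 67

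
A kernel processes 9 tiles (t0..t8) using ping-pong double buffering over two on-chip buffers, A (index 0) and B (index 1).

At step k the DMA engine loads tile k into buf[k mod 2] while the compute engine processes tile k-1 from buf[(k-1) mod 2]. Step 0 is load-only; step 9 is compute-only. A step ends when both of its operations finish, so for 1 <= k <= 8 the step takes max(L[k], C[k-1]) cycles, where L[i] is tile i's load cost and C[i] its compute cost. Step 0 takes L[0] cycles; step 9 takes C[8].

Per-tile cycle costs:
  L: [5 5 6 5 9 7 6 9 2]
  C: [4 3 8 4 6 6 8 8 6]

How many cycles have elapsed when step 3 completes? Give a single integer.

  0. 5=5c; end=5; A:t0 B:-
  1. max(5,4)=5c; end=10; A:t0 B:t1
  2. max(6,3)=6c; end=16; A:t2 B:t1
  3. max(5,8)=8c; end=24; A:t2 B:t3
  4. max(9,4)=9c; end=33; A:t4 B:t3
  5. max(7,6)=7c; end=40; A:t4 B:t5
  6. max(6,6)=6c; end=46; A:t6 B:t5
  7. max(9,8)=9c; end=55; A:t6 B:t7
  8. max(2,8)=8c; end=63; A:t8 B:t7
  9. 6=6c; end=69; A:t8 B:t7

end_cycle[3] = 24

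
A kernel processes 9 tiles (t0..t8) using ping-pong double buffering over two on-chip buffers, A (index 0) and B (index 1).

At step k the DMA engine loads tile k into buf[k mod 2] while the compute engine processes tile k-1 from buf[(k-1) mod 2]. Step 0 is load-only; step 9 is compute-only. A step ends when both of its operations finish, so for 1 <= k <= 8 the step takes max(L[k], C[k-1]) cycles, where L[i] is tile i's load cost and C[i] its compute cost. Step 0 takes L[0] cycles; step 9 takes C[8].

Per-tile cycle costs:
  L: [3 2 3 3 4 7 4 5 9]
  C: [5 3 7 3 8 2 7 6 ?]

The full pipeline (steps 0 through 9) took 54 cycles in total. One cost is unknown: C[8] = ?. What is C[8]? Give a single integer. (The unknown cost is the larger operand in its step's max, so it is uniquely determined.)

step 0: dur = L[0]=3 = 3
step 1: dur = max(L[1]=2, C[0]=5) = 5
step 2: dur = max(L[2]=3, C[1]=3) = 3
step 3: dur = max(L[3]=3, C[2]=7) = 7
step 4: dur = max(L[4]=4, C[3]=3) = 4
step 5: dur = max(L[5]=7, C[4]=8) = 8
step 6: dur = max(L[6]=4, C[5]=2) = 4
step 7: dur = max(L[7]=5, C[6]=7) = 7
step 8: dur = max(L[8]=9, C[7]=6) = 9
step 9: dur = C[8]=? = C[8]  (unknown; binding)
sum of known step durations = 50
dur[9] = total - known = 54 - 50 = 4
C[8] is the binding max in step 9, so C[8] = dur[9] = 4

C[8] = 4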